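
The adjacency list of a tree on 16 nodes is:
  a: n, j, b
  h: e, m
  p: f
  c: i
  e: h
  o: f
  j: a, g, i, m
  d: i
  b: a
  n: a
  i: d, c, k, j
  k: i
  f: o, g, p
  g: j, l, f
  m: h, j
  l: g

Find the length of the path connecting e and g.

Walking from e: e–h–m–j–g. Length 4.

4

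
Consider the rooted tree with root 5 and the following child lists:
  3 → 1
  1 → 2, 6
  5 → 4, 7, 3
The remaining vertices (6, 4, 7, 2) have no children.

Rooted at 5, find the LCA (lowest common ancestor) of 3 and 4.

Path 3→root: 3 5; path 4→root: 4 5.
First common node: 5.

5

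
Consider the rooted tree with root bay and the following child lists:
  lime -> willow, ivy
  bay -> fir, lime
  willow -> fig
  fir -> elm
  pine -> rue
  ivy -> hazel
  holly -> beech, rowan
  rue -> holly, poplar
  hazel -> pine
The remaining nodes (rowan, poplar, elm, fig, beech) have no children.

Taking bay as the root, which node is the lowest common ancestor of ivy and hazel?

ivy

Ancestors of ivy (toward the root): ivy, lime, bay.
Ancestors of hazel: hazel, ivy, lime, bay.
The deepest node appearing in both lists is ivy.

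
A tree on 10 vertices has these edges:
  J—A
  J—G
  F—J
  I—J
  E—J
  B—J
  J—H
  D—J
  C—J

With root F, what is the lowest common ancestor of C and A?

J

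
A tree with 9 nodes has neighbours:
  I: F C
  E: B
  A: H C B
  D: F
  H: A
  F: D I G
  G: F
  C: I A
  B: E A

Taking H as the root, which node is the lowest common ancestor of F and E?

Path F→root: F I C A H; path E→root: E B A H.
First common node: A.

A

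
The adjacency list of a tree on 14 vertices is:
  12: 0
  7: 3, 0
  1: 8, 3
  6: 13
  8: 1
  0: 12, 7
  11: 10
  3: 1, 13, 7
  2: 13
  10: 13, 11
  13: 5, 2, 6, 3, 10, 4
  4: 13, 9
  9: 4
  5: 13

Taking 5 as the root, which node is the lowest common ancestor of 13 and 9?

Path 13→root: 13 5; path 9→root: 9 4 13 5.
First common node: 13.

13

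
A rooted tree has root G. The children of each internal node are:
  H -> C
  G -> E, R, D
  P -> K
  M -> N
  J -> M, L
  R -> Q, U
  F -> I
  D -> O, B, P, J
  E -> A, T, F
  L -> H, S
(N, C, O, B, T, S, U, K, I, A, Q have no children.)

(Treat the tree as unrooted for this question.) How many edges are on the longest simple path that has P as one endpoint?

5

A farthest node from P is C (I also at distance 5).
The path P – D – J – L – H – C has 5 edges.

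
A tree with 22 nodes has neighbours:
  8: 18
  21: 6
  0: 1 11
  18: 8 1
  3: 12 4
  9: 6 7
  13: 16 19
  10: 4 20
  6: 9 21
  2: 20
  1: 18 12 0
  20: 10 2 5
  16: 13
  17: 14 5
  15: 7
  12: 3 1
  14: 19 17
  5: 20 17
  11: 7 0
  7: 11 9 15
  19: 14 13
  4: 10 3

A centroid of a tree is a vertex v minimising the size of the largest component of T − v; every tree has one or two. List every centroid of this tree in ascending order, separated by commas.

3, 12

If 3 is removed the pieces have sizes 11, 10, all ≤ ⌊22/2⌋ = 11.
Its neighbour 12 also leaves a largest component of size 11, so both are centroids.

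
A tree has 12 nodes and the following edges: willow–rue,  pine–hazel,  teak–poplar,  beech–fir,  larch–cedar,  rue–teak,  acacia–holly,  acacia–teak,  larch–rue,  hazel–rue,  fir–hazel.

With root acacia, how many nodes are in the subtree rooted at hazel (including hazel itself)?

The subtree rooted at hazel contains: hazel, pine, fir, beech — 4 nodes.

4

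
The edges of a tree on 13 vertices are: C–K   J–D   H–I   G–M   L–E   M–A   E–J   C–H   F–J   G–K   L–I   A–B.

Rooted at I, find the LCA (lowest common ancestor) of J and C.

Ancestors of J (toward the root): J, E, L, I.
Ancestors of C: C, H, I.
The deepest node appearing in both lists is I.

I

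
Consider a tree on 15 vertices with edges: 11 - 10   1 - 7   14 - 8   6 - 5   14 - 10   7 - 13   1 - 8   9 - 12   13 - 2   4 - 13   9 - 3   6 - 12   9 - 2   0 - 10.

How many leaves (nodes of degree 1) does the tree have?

5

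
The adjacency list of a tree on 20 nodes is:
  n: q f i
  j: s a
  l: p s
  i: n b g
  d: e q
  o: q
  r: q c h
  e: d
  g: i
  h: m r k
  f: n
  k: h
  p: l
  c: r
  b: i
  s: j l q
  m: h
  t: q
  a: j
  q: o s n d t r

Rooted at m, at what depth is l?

Climbing from l to the root: l – s – q – r – h – m. That's 5 steps.

5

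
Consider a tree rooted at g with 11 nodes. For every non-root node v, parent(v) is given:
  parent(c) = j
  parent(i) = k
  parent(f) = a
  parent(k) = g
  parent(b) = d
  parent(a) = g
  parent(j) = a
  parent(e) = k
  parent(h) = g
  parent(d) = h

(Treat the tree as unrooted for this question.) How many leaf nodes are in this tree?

5

Degree-1 nodes: b, c, e, f, i — 5 of them.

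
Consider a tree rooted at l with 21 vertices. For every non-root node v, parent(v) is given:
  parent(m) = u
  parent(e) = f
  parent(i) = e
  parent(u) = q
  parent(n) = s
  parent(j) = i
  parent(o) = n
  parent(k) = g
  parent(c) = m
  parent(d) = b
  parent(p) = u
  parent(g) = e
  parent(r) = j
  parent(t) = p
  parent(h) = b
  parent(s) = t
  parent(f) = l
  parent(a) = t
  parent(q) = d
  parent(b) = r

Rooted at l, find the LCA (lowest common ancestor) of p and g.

p's ancestor chain is p, u, q, d, b, r, j, i, e, f, l and g's is g, e, f, l; they first meet at e.

e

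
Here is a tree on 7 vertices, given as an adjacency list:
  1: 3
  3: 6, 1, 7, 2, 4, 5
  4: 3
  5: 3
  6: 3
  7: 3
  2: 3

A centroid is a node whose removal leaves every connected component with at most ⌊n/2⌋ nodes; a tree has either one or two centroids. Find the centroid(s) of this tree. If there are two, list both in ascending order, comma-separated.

Delete 3: the remaining components have sizes 1, 1, 1, 1, 1, 1. Max 1 ≤ 3, so 3 is a centroid.
No neighbour of 3 does as well, so 3 is the unique centroid.

3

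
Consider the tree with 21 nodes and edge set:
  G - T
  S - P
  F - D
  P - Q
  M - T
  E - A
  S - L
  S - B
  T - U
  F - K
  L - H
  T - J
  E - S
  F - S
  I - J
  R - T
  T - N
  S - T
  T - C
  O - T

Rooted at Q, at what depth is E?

Path from Q to E: Q → P → S → E, which has 3 edges.

3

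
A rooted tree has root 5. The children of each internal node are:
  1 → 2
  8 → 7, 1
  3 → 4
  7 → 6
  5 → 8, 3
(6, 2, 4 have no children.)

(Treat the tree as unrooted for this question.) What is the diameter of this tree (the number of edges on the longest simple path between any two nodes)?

5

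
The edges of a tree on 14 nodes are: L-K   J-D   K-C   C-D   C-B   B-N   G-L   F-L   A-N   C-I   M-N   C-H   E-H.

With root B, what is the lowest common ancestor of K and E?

Path K→root: K C B; path E→root: E H C B.
First common node: C.

C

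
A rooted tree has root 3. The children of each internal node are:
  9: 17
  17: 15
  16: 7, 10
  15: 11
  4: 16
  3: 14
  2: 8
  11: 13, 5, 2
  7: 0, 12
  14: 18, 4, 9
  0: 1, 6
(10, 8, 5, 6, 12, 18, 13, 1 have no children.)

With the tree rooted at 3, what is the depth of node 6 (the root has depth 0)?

Path from 3 to 6: 3–14–4–16–7–0–6, which has 6 edges.

6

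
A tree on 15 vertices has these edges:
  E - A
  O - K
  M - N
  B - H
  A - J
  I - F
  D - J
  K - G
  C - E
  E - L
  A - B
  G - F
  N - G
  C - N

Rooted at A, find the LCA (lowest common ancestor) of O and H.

Ancestors of O (toward the root): O, K, G, N, C, E, A.
Ancestors of H: H, B, A.
The deepest node appearing in both lists is A.

A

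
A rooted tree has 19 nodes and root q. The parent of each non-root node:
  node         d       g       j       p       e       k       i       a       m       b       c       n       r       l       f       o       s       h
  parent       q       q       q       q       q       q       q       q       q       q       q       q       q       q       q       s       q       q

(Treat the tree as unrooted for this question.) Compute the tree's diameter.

3

Starting from o, a farthest node is r at distance 3.
One longest path: o - s - q - r.
So the diameter is 3.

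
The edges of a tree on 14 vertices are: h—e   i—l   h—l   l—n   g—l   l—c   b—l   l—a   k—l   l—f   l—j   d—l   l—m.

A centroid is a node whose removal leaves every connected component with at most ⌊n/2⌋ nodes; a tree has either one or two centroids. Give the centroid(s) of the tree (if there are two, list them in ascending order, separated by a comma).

l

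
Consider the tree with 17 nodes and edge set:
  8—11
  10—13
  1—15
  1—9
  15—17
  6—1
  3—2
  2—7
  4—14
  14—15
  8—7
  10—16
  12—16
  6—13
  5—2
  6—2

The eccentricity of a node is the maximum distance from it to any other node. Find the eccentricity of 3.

6

Distances from 3 peak at 6, attained at 12 (4 also at distance 6).
3-2-6-13-10-16-12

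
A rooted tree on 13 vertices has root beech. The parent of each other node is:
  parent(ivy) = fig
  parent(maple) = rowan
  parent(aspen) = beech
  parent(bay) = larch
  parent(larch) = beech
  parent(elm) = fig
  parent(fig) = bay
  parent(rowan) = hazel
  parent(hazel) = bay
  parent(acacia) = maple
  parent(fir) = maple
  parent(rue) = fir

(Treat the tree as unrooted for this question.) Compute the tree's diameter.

A longest path is rue-fir-maple-rowan-hazel-bay-larch-beech-aspen, with 8 edges.

8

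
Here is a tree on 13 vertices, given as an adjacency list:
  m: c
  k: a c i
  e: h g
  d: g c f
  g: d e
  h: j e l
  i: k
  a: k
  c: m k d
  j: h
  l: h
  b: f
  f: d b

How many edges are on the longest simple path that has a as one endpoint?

The node farthest from a is j (l also at distance 7), via a – k – c – d – g – e – h – j — 7 edges.

7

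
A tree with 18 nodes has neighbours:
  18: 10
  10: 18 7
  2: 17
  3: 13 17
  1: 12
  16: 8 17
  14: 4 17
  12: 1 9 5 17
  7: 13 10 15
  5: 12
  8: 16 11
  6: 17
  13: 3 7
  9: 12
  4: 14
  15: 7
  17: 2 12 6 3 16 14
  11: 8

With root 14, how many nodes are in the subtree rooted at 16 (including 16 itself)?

3

16's subtree: {16, 8, 11}, size 3.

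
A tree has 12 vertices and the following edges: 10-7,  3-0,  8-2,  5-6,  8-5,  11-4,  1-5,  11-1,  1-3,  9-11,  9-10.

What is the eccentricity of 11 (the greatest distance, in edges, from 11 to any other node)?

4

Distances from 11 peak at 4, attained at 2.
11 – 1 – 5 – 8 – 2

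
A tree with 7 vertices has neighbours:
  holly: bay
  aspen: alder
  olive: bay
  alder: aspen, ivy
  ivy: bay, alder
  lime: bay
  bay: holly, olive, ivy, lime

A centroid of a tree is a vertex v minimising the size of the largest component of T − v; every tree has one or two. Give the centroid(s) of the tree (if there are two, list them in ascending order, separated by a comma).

Removing bay splits the tree into components of sizes 3, 1, 1, 1; the largest is 3 ≤ ⌊7/2⌋ = 3.
Every other node leaves some component of size > 3, so the centroid is unique.

bay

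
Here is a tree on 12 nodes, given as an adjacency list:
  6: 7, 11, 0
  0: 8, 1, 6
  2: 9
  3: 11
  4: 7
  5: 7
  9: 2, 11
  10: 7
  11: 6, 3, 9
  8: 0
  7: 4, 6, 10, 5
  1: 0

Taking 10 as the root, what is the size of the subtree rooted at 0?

3

Descendants of 0 (including itself): 0, 8, 1. That's 3.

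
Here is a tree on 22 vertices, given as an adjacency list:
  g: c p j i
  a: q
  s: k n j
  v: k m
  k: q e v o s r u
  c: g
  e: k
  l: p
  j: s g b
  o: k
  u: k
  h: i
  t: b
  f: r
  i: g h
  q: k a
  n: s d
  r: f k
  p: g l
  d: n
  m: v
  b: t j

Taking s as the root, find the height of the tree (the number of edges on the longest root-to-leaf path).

A deepest node is h, reached by s – j – g – i – h.
That path has 4 edges, so the height is 4.

4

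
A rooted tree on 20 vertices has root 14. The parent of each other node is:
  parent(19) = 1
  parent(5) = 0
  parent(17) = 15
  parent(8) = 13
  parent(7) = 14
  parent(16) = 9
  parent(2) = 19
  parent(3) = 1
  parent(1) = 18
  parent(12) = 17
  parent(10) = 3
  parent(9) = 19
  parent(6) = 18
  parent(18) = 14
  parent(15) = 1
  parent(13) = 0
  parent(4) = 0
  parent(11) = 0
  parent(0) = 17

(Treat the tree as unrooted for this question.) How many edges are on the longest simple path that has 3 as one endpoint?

6

Distances from 3 peak at 6, attained at 8.
3 – 1 – 15 – 17 – 0 – 13 – 8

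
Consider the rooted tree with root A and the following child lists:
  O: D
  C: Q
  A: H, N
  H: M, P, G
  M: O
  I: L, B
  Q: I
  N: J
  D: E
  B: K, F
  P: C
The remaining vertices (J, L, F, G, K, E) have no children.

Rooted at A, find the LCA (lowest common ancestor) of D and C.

D's ancestor chain is D, O, M, H, A and C's is C, P, H, A; they first meet at H.

H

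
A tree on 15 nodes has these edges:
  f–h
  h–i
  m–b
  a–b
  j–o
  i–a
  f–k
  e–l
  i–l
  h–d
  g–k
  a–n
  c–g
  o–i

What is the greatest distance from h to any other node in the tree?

Distances from h peak at 4, attained at m (c also at distance 4).
h-i-a-b-m

4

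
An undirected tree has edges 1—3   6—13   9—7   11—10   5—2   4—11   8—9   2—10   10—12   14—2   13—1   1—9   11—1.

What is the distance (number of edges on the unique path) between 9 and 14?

5

Walking from 9: 9 – 1 – 11 – 10 – 2 – 14. Length 5.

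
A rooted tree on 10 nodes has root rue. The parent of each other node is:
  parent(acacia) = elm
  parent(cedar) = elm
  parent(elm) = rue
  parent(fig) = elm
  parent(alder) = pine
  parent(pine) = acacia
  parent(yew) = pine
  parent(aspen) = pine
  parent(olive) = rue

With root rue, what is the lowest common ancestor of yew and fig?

yew's ancestor chain is yew, pine, acacia, elm, rue and fig's is fig, elm, rue; they first meet at elm.

elm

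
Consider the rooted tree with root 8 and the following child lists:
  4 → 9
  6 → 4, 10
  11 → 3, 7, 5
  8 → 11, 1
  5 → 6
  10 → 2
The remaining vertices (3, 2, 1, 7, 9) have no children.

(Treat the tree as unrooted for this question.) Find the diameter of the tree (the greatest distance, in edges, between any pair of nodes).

6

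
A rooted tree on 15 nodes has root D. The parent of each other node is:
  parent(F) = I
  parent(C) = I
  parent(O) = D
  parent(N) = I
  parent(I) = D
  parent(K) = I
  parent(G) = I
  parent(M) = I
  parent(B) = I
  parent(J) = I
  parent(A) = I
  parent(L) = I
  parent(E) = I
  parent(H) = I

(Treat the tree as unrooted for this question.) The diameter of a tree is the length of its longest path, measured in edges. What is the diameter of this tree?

Starting from O, a farthest node is M at distance 3.
One longest path: O – D – I – M.
So the diameter is 3.

3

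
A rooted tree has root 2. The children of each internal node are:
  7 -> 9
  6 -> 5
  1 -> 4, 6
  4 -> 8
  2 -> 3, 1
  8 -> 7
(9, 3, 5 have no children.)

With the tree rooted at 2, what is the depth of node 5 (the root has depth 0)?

3

Path from 2 to 5: 2 → 1 → 6 → 5, which has 3 edges.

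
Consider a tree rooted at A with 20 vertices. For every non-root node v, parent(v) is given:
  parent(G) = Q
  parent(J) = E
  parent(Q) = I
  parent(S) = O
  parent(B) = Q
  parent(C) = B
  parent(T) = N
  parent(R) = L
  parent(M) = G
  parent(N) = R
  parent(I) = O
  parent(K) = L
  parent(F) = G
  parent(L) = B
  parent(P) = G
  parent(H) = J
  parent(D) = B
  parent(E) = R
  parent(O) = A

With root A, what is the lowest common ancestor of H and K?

L

Path H→root: H J E R L B Q I O A; path K→root: K L B Q I O A.
First common node: L.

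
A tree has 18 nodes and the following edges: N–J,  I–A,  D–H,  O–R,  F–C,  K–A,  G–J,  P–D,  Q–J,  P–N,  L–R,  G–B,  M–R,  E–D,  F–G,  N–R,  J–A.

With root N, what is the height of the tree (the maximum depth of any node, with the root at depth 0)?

4

The longest root-to-leaf path is N–J–G–F–C (4 edges).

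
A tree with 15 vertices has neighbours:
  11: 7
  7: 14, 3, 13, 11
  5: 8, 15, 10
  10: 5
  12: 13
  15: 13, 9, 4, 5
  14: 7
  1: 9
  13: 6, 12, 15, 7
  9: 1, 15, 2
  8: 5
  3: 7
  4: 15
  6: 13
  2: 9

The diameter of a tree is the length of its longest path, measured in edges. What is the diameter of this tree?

BFS from 11 reaches 10 last, at distance 5; BFS from 10 confirms no node is farther.
Path: 11–7–13–15–5–10.

5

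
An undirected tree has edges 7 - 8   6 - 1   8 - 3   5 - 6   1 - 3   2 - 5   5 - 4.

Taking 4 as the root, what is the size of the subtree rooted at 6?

5

Descendants of 6 (including itself): 6, 1, 3, 8, 7. That's 5.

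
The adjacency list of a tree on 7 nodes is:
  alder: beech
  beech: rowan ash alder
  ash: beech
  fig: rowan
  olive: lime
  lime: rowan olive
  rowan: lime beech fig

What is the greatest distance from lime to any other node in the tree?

The node farthest from lime is ash (alder also at distance 3), via lime–rowan–beech–ash — 3 edges.

3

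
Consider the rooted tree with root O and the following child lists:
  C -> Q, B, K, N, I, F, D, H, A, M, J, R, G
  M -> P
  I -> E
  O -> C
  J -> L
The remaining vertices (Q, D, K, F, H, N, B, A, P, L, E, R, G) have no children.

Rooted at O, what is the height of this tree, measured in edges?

3

A deepest node is L, reached by O – C – J – L.
That path has 3 edges, so the height is 3.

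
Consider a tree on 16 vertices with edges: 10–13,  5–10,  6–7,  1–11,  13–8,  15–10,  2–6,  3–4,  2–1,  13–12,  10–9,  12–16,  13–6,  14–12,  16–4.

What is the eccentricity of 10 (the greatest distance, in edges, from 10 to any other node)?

5

A farthest node from 10 is 11 (3 also at distance 5).
The path 10–13–6–2–1–11 has 5 edges.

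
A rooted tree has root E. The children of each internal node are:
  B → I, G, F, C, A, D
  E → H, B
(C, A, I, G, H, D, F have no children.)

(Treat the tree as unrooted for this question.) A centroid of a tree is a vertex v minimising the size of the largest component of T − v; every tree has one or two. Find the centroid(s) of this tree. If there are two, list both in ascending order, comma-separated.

B

Removing B splits the tree into components of sizes 2, 1, 1, 1, 1, 1, 1; the largest is 2 ≤ ⌊9/2⌋ = 4.
Every other node leaves some component of size > 4, so the centroid is unique.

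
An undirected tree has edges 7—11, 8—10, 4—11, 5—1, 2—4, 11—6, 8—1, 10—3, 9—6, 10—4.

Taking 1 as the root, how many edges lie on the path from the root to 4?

3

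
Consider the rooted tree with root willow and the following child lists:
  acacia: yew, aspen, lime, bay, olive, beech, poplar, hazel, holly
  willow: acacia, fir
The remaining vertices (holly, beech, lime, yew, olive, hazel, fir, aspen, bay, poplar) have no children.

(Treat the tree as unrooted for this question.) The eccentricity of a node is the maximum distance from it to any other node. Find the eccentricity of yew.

Distances from yew peak at 3, attained at fir.
yew–acacia–willow–fir

3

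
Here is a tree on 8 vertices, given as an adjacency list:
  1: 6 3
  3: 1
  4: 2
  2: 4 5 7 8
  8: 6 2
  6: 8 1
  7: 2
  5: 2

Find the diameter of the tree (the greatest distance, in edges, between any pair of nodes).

BFS from 3 reaches 4 last, at distance 5; BFS from 4 confirms no node is farther.
Path: 3-1-6-8-2-4.

5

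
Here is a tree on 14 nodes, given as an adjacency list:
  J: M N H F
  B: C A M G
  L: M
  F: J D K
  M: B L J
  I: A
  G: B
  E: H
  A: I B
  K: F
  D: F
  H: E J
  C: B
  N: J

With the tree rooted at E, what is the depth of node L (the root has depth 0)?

4

Path from E to L: E–H–J–M–L, which has 4 edges.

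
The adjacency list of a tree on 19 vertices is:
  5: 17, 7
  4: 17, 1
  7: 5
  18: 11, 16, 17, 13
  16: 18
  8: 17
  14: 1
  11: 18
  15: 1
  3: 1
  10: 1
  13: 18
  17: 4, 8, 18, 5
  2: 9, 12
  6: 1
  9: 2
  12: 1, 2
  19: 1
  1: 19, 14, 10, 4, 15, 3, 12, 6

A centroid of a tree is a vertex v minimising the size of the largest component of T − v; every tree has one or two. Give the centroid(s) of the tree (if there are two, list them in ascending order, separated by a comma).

1

Delete 1: the remaining components have sizes 9, 3, 1, 1, 1, 1, 1, 1. Max 9 ≤ 9, so 1 is a centroid.
No neighbour of 1 does as well, so 1 is the unique centroid.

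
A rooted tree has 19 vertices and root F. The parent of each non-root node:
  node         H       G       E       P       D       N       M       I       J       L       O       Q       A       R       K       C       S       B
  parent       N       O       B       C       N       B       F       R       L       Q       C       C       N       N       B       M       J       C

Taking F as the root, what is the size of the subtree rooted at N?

6

Descendants of N (including itself): N, D, R, A, H, I. That's 6.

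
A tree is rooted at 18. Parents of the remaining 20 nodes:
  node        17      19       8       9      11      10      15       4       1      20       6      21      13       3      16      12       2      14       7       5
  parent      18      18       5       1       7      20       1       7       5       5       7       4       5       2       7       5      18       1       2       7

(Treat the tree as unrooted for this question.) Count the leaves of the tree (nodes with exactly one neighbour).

14

Degree-1 nodes: 3, 6, 8, 9, 10, 11, 12, 13, 14, 15, 16, 17, 19, 21 — 14 of them.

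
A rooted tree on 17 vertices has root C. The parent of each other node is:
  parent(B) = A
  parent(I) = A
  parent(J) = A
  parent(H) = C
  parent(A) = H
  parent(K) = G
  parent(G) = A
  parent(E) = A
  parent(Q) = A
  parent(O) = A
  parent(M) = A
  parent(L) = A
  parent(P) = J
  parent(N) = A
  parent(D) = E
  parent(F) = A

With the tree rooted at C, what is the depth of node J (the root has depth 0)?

3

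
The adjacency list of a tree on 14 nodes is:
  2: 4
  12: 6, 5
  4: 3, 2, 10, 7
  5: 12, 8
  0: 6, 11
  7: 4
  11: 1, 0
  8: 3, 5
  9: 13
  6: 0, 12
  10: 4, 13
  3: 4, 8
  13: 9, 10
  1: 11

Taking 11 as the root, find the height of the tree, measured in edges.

The longest root-to-leaf path is 11 → 0 → 6 → 12 → 5 → 8 → 3 → 4 → 10 → 13 → 9 (10 edges).

10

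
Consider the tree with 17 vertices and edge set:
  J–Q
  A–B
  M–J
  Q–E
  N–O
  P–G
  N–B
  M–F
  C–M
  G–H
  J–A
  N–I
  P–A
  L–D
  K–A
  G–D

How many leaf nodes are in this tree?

8

Degree-1 nodes: C, E, F, H, I, K, L, O — 8 of them.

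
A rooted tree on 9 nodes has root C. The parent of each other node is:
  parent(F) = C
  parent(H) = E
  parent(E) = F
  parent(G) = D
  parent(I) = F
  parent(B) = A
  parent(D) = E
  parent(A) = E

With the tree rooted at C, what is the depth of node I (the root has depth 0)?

2

Climbing from I to the root: I → F → C. That's 2 steps.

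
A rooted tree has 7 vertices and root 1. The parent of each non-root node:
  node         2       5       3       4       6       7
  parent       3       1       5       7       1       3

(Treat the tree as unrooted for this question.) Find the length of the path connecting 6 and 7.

4

Walking from 6: 6 - 1 - 5 - 3 - 7. Length 4.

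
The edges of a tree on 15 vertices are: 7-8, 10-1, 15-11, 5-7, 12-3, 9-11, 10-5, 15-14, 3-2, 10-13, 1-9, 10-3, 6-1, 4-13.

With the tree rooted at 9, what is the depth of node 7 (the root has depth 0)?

4

Climbing from 7 to the root: 7 – 5 – 10 – 1 – 9. That's 4 steps.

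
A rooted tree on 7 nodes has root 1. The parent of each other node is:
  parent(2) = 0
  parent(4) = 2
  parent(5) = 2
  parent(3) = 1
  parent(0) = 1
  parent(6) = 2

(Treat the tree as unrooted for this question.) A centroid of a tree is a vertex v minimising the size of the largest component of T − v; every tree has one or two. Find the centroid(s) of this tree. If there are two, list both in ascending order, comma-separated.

Delete 2: the remaining components have sizes 3, 1, 1, 1. Max 3 ≤ 3, so 2 is a centroid.
Every other node leaves some component of size > 3, so the centroid is unique.

2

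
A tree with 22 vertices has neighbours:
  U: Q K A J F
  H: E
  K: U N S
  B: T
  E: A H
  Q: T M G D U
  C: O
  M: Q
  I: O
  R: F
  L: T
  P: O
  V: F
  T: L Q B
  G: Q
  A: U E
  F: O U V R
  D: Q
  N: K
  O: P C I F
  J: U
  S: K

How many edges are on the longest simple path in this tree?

Starting from I, a farthest node is B at distance 6.
One longest path: I–O–F–U–Q–T–B.
So the diameter is 6.

6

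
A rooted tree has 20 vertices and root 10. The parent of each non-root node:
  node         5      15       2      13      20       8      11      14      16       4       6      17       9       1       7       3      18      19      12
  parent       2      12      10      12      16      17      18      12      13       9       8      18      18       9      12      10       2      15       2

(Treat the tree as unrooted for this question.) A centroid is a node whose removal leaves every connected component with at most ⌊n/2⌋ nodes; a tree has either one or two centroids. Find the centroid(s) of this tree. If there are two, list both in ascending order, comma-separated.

If 2 is removed the pieces have sizes 8, 8, 2, 1, all ≤ ⌊20/2⌋ = 10.
No neighbour of 2 does as well, so 2 is the unique centroid.

2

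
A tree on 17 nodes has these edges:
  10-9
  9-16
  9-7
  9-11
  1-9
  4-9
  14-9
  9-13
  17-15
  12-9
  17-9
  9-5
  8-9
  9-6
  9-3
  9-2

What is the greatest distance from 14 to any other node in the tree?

3

A farthest node from 14 is 15.
The path 14–9–17–15 has 3 edges.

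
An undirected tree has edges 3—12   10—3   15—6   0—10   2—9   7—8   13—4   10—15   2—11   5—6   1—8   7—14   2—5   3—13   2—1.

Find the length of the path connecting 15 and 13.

3

The path is 15 – 10 – 3 – 13, which has 3 edges.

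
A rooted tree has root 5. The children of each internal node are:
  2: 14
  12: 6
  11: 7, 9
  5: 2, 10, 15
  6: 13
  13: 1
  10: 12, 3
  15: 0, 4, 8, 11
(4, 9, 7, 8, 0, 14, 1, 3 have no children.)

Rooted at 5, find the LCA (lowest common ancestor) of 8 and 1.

5

Path 8→root: 8 15 5; path 1→root: 1 13 6 12 10 5.
First common node: 5.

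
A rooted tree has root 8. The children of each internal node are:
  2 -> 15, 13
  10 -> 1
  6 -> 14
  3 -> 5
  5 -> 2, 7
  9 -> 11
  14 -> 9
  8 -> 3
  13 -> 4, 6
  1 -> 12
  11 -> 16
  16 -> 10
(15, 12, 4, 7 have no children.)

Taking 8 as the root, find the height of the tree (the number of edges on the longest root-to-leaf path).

The longest root-to-leaf path is 8–3–5–2–13–6–14–9–11–16–10–1–12 (12 edges).

12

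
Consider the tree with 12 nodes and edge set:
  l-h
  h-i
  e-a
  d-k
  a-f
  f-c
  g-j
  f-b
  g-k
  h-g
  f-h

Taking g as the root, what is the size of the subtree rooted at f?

Descendants of f (including itself): f, a, b, c, e. That's 5.

5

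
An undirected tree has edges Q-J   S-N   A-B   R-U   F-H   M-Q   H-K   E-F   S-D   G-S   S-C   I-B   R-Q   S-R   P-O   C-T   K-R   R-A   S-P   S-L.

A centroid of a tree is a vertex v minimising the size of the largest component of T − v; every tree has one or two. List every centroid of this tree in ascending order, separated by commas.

R

If R is removed the pieces have sizes 9, 4, 3, 3, 1, all ≤ ⌊21/2⌋ = 10.
No neighbour of R does as well, so R is the unique centroid.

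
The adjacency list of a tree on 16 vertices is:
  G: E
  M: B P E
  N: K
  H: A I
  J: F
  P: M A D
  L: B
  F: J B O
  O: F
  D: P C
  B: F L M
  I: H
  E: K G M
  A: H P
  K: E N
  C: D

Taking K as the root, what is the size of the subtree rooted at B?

5

B's subtree: {B, F, L, O, J}, size 5.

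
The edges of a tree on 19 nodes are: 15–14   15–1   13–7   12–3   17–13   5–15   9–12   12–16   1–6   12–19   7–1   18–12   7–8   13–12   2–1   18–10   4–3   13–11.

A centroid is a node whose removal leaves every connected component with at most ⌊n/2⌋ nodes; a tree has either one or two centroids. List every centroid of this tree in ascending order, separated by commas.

Delete 13: the remaining components have sizes 8, 8, 1, 1. Max 8 ≤ 9, so 13 is a centroid.
No neighbour of 13 does as well, so 13 is the unique centroid.

13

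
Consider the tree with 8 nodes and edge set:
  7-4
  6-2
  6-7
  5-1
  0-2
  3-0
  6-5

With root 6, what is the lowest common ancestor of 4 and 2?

6

Path 4→root: 4 7 6; path 2→root: 2 6.
First common node: 6.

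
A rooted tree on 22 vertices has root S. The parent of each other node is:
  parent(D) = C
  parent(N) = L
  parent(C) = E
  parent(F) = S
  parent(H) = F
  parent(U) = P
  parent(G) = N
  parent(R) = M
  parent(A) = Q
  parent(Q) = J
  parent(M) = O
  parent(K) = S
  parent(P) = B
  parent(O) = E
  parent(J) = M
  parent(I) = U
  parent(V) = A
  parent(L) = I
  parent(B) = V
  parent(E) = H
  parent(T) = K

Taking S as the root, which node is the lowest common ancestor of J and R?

M

Ancestors of J (toward the root): J, M, O, E, H, F, S.
Ancestors of R: R, M, O, E, H, F, S.
The deepest node appearing in both lists is M.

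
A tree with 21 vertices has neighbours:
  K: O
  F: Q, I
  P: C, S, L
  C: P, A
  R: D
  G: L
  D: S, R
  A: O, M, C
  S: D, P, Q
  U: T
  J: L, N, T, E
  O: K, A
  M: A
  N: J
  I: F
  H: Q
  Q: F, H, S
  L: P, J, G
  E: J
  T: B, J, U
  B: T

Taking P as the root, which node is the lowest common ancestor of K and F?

P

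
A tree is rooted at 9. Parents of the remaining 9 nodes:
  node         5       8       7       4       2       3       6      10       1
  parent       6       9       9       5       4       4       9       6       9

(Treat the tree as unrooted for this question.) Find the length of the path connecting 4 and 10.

3

4 – 5 – 6 – 10: 3 edges.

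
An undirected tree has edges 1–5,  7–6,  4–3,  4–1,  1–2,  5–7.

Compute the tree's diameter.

BFS from 6 reaches 3 last, at distance 5; BFS from 3 confirms no node is farther.
Path: 6 – 7 – 5 – 1 – 4 – 3.

5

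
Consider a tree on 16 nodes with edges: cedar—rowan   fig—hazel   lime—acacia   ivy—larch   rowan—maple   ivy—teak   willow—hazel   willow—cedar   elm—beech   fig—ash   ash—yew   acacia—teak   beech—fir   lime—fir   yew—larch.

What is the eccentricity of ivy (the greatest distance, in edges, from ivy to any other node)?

A farthest node from ivy is maple.
The path ivy – larch – yew – ash – fig – hazel – willow – cedar – rowan – maple has 9 edges.

9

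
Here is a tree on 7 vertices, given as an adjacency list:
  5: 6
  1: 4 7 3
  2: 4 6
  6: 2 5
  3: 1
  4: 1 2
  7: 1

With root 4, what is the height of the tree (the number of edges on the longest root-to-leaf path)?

The longest root-to-leaf path is 4-2-6-5 (3 edges).

3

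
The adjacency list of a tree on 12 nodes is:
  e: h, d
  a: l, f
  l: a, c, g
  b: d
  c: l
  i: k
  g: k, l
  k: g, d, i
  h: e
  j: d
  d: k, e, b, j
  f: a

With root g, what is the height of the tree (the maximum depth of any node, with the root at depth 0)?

A deepest node is h, reached by g–k–d–e–h.
That path has 4 edges, so the height is 4.

4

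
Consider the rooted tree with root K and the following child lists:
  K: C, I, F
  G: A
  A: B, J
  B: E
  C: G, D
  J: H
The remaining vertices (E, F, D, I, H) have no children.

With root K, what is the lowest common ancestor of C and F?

K

Ancestors of C (toward the root): C, K.
Ancestors of F: F, K.
The deepest node appearing in both lists is K.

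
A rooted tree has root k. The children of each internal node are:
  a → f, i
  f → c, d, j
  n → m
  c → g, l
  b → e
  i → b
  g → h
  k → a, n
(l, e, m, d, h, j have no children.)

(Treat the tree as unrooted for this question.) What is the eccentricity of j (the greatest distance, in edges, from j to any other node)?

5

Distances from j peak at 5, attained at e (m also at distance 5).
j – f – a – i – b – e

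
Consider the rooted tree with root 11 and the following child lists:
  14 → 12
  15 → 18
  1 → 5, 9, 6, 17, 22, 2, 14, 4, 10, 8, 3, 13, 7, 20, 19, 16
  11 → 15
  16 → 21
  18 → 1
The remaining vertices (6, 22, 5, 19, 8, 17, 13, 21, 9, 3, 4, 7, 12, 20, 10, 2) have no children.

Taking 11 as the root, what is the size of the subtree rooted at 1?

The subtree rooted at 1 contains: 1, 14, 10, 16, 17, 20, 2, 7, 6, 4, 19, 13, 8, 3, 5, 22, 9, 12, 21 — 19 nodes.

19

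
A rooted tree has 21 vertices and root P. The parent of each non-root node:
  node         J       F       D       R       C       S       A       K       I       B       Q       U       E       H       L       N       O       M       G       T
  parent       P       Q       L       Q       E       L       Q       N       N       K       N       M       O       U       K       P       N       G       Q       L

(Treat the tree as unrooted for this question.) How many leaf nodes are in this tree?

11

The leaves are A, B, C, D, F, H, I, J, R, S, T.
That is 11 leaves.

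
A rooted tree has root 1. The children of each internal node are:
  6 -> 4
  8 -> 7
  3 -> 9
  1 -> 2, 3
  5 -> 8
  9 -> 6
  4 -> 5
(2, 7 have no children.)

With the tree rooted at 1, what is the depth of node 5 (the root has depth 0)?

Climbing from 5 to the root: 5 → 4 → 6 → 9 → 3 → 1. That's 5 steps.

5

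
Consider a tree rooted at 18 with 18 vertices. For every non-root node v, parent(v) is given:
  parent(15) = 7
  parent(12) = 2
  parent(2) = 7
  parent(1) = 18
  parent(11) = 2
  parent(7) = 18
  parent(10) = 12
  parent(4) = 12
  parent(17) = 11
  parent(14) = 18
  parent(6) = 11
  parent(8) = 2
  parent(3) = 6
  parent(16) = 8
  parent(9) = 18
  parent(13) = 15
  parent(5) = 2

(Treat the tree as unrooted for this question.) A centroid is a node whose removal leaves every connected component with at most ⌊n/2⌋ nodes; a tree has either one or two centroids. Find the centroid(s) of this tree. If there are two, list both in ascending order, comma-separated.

Removing 2 splits the tree into components of sizes 7, 4, 3, 2, 1; the largest is 7 ≤ ⌊18/2⌋ = 9.
Every other node leaves some component of size > 9, so the centroid is unique.

2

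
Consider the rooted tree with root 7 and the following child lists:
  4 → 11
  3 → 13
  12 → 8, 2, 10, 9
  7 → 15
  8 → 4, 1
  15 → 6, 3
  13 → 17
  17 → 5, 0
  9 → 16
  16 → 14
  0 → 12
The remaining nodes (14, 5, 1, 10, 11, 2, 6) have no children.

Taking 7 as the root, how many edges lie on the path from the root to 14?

9

Path from 7 to 14: 7 → 15 → 3 → 13 → 17 → 0 → 12 → 9 → 16 → 14, which has 9 edges.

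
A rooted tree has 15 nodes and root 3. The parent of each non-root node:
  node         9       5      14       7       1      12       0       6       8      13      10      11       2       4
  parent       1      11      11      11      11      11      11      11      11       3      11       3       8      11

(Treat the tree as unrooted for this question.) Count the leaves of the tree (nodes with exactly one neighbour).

11

Exactly 11 nodes have a single neighbour: 0, 2, 4, 5, 6, 7, 9, 10, 12, 13, 14.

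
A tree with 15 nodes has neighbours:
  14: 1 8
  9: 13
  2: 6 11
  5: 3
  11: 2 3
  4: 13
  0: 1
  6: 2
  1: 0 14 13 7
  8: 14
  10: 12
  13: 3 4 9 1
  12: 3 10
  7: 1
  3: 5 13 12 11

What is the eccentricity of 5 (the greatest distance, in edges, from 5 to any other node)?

A farthest node from 5 is 8.
The path 5 – 3 – 13 – 1 – 14 – 8 has 5 edges.

5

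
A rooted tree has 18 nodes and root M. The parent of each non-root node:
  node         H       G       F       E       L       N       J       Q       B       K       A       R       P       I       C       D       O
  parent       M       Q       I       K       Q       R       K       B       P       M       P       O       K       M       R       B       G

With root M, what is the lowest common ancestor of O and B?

Path O→root: O G Q B P K M; path B→root: B P K M.
First common node: B.

B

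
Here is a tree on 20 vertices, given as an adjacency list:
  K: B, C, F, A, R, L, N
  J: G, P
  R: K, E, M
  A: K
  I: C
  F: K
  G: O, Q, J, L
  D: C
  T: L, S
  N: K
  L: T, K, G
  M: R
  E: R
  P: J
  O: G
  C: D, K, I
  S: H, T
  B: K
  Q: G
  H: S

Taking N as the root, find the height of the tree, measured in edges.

5

A deepest node is P, reached by N – K – L – G – J – P.
That path has 5 edges, so the height is 5.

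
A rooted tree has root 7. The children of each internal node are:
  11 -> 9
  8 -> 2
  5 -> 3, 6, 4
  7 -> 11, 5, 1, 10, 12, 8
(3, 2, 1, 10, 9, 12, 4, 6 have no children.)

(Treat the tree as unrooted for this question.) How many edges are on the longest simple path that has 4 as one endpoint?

A farthest node from 4 is 2 (9 also at distance 4).
The path 4 – 5 – 7 – 8 – 2 has 4 edges.

4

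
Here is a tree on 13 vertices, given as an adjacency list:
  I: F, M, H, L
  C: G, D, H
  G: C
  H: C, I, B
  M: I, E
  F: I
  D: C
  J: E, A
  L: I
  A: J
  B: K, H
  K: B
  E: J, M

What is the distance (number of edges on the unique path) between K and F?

K – B – H – I – F: 4 edges.

4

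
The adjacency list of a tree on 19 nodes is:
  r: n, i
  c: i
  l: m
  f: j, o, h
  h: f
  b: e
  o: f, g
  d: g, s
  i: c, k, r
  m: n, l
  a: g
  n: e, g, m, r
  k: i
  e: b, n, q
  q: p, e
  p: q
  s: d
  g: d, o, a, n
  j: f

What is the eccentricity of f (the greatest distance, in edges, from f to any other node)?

6

The node farthest from f is p (k, c also at distance 6), via f – o – g – n – e – q – p — 6 edges.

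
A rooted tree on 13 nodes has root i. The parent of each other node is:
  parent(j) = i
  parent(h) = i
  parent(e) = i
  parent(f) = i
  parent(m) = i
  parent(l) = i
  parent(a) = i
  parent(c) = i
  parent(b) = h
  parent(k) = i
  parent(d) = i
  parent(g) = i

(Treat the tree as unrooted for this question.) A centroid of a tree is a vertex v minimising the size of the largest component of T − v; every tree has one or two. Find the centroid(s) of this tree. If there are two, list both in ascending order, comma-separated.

Removing i splits the tree into components of sizes 2, 1, 1, 1, 1, 1, 1, 1, 1, 1, 1; the largest is 2 ≤ ⌊13/2⌋ = 6.
Every other node leaves some component of size > 6, so the centroid is unique.

i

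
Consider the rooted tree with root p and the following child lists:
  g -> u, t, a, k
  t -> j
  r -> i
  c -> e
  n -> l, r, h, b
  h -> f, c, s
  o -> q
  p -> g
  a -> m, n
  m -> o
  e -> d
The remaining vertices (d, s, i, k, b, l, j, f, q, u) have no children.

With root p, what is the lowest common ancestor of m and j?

Ancestors of m (toward the root): m, a, g, p.
Ancestors of j: j, t, g, p.
The deepest node appearing in both lists is g.

g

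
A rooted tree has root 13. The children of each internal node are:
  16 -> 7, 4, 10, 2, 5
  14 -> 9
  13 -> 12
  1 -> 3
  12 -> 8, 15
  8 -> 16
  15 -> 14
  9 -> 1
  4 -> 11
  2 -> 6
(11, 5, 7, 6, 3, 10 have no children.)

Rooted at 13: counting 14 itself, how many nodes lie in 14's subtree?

4

14's subtree: {14, 9, 1, 3}, size 4.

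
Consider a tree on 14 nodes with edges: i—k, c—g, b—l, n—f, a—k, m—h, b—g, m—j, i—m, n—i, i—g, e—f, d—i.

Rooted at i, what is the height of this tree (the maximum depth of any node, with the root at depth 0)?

l sits deepest: i–g–b–l — 3 edges from the root.

3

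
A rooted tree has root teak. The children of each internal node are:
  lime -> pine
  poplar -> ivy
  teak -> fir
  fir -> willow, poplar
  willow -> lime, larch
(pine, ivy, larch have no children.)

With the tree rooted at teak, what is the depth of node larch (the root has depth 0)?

3

teak → fir → willow → larch — 3 edges.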